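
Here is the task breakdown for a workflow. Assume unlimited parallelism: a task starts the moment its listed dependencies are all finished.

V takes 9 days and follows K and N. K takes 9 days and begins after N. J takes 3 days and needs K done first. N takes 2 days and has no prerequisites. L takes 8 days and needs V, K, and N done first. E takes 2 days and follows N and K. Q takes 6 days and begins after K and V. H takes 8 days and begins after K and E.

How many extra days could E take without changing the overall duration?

The longest chain is N→K→V→L = 2+9+9+8 = 28; overall finish 28 days.
Longest path through E: 21 days (earliest finish 13, latest finish 20).
So E can slip 20 − 13 = 7 days.

7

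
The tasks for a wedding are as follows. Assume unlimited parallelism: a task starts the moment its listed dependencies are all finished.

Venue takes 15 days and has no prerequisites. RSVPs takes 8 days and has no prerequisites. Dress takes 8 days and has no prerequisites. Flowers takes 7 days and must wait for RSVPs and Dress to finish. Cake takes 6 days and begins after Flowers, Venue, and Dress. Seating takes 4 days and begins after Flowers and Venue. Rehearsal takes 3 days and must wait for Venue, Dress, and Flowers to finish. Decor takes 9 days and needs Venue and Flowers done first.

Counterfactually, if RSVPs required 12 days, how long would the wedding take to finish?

28

Critical path before the change: RSVPs→Flowers→Decor = 8+7+9 = 24 giving 24 days.
RSVPs lies on that path, so at 12 days the path becomes 28 days.
That remains the longest chain; total 28 days.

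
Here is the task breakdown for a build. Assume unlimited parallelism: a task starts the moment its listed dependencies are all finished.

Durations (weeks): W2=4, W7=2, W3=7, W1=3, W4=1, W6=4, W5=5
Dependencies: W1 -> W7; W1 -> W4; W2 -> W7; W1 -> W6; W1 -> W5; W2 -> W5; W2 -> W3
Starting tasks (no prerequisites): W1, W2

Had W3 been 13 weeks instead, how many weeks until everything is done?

The binding path is W2→W3 = 4+7 = 11; finish at 11 weeks.
Since W3 is critical, the +6 change carries straight to that chain (now 17 weeks).
No other chain overtakes it, so the finish is 17 weeks.

17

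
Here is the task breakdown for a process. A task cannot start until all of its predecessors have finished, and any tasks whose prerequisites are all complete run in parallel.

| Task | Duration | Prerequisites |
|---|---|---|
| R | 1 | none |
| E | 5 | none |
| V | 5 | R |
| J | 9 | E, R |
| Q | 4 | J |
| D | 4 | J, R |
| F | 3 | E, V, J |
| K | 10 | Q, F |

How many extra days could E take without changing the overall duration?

E→J→Q→K = 5+9+4+10 = 28 sets the makespan at 28 days.
E finishes as early as 5 and must finish by 5.
Float = 28 − 28 = 0.

0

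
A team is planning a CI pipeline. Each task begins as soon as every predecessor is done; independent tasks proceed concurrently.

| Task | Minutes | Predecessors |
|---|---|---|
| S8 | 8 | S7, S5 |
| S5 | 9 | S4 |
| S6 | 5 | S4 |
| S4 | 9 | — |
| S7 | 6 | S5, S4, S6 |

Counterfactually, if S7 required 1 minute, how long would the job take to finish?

27

The binding path is S4→S5→S7→S8 = 9+9+6+8 = 32; finish at 32 minutes.
Since S7 is critical, the -5 change carries straight to that chain (now 27 minutes).
That remains the longest chain; total 27 minutes.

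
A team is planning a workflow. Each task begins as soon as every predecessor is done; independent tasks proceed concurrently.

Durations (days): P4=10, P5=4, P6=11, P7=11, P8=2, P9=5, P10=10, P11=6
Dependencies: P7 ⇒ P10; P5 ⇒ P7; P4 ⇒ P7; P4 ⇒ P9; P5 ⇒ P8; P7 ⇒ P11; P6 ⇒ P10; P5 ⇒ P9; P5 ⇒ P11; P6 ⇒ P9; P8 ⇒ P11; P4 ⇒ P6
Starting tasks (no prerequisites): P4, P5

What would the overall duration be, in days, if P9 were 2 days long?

Baseline: P4→P6→P10 = 10+11+10 = 31 → 31 days.
P9 has 5 days of float (longest path through it is 26).
The critical path is still P4→P6→P10; finish is now 31 days.

31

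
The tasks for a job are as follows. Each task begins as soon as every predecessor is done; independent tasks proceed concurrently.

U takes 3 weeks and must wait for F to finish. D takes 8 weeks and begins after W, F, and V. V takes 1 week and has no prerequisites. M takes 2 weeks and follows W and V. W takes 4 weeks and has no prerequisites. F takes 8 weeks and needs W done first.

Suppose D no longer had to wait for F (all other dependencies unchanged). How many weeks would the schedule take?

15

Original critical path: W→F→D = 4+8+8 = 20 ⇒ 20 weeks.
Without F→D, D's earliest start moves from 12 to 4.
After: W→F→U = 4+8+3 = 15 → 15 weeks.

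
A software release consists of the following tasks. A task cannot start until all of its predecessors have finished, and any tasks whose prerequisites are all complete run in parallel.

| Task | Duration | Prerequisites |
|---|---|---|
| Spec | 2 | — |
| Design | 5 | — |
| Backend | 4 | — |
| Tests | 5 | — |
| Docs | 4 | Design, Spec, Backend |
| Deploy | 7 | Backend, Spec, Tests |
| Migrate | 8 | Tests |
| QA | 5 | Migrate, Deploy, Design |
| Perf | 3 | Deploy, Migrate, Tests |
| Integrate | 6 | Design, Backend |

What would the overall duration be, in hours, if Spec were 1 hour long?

18

The binding path is Tests→Migrate→QA = 5+8+5 = 18; finish at 18 hours.
The longest path through Spec is only 14 hours, so Spec has float 4.
That remains the longest chain; total 18 hours.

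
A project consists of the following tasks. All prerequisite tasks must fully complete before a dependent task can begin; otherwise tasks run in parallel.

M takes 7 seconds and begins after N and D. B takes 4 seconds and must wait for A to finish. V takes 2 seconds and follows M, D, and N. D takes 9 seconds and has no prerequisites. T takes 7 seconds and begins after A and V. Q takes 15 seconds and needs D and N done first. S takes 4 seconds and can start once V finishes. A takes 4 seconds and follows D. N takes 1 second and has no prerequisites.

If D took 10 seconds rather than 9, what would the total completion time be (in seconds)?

The binding path is D→M→V→T = 9+7+2+7 = 25; finish at 25 seconds.
D lies on that path, so at 10 seconds the path becomes 26 seconds.
That remains the longest chain; total 26 seconds.

26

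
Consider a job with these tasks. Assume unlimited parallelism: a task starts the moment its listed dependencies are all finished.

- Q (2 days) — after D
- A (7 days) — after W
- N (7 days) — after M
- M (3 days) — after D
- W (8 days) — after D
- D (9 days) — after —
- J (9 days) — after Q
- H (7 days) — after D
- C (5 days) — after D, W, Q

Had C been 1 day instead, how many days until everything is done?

24

Actual critical path: D→W→A = 9+8+7 = 24 ⇒ 24 days.
C has 2 days of float (longest path through it is 22).
That remains the longest chain; total 24 days.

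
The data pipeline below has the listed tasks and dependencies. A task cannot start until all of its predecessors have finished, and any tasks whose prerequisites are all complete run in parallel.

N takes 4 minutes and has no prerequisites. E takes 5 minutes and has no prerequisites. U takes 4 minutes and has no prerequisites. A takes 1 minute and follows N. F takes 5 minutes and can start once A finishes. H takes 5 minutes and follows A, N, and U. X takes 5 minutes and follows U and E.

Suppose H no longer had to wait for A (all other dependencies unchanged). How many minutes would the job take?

With the dependency in place, N→A→F = 4+1+5 = 10 sets the finish at 10 minutes.
Without A→H, H's earliest start moves from 5 to 4.
After: N→A→F = 4+1+5 = 10 → 10 minutes.

10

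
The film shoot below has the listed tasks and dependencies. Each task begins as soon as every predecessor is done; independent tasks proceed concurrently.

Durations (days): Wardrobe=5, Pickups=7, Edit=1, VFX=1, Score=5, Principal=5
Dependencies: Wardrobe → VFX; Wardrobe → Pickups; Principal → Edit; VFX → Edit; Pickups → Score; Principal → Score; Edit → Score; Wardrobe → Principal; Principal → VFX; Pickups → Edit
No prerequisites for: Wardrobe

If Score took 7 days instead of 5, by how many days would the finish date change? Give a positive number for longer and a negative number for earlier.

As given, the longest chain is Wardrobe→Pickups→Edit→Score = 5+7+1+5 = 18, so the finish is 18 days.
Score is on the critical path; changing it to 7 makes that path 20 days.
That remains the longest chain; total 20 days.
Change in finish: 20 − 18 = +2 days.

2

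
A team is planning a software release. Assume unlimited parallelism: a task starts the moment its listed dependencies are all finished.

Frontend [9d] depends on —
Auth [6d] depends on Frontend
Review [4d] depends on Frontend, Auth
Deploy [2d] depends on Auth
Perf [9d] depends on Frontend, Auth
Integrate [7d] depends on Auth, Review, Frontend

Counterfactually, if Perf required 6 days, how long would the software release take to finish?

The binding path is Frontend→Auth→Review→Integrate = 9+6+4+7 = 26; finish at 26 days.
Perf is off the critical path — its longest chain is 24 days, giving 2 of slack.
The critical path is still Frontend→Auth→Review→Integrate; finish is now 26 days.

26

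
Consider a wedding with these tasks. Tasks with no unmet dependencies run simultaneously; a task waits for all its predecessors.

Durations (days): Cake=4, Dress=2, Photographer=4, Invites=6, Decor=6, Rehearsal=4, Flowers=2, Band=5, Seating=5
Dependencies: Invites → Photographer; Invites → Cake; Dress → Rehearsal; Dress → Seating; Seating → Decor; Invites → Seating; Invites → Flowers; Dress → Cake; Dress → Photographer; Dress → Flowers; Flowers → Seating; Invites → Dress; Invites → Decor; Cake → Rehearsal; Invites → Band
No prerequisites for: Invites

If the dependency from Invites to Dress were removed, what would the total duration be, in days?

With the dependency in place, Invites→Dress→Flowers→Seating→Decor = 6+2+2+5+6 = 21 sets the finish at 21 days.
Without Invites→Dress, Dress's earliest start moves from 6 to 0.
New critical path: Invites→Flowers→Seating→Decor = 6+2+5+6 = 19 ⇒ 19 days.

19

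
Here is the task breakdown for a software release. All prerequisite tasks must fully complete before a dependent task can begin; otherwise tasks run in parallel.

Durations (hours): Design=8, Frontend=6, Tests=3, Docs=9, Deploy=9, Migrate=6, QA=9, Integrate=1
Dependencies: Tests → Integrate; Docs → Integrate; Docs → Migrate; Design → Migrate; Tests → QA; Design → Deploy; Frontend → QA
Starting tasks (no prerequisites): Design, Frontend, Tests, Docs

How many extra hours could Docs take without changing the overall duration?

2

The longest chain is Design→Deploy = 8+9 = 17; overall finish 17 hours.
Longest path through Docs: 15 hours (earliest finish 9, latest finish 11).
Slack of Docs = 2 − 0 = 2 hours.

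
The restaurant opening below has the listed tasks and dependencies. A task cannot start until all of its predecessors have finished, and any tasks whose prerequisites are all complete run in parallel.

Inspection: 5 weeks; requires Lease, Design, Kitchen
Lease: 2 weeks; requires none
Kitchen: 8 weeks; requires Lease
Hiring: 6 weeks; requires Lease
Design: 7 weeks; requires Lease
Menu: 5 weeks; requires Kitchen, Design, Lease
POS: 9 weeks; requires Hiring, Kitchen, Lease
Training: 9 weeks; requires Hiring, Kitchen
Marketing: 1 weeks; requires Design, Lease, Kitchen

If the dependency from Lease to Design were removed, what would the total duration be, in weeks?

With the dependency in place, Lease→Kitchen→Training = 2+8+9 = 19 sets the finish at 19 weeks.
Without Lease→Design, Design's earliest start moves from 2 to 0.
The longest chain is now Lease→Kitchen→Training = 2+8+9 = 19, so the plan takes 19 weeks.

19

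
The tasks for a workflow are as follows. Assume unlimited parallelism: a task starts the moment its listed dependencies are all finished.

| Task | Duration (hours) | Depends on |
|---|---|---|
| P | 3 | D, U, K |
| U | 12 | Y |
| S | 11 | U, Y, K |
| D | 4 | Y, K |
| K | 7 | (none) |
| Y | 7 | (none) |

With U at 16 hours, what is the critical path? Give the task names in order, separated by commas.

Critical path before the change: Y→U→S = 7+12+11 = 30 giving 30 hours.
U lies on that path, so at 16 hours the path becomes 34 hours.
No other chain overtakes it, so the finish is 34 hours.

Y, U, S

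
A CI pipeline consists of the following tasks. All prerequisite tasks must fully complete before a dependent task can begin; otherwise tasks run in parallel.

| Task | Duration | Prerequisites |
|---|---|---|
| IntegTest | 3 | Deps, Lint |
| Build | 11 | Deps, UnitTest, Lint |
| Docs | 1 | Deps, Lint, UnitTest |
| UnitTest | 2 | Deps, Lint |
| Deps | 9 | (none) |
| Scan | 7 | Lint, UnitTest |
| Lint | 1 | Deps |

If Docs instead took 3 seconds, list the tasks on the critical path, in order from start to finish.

Deps, Lint, UnitTest, Build

As given, the longest chain is Deps→Lint→UnitTest→Build = 9+1+2+11 = 23, so the finish is 23 seconds.
Docs has 10 seconds of float (longest path through it is 13).
No other chain overtakes it, so the finish is 23 seconds.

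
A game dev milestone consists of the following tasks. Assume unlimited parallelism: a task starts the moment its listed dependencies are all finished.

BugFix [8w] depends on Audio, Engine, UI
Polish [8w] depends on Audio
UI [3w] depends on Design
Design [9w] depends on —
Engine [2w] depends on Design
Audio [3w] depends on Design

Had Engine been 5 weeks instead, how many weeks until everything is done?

22

The binding path is Design→Audio→Polish = 9+3+8 = 20; finish at 20 weeks.
Engine has 1 week of float (longest path through it is 19).
The binding chain switches to Design→Engine→BugFix = 9+5+8 = 22; finish 22 weeks.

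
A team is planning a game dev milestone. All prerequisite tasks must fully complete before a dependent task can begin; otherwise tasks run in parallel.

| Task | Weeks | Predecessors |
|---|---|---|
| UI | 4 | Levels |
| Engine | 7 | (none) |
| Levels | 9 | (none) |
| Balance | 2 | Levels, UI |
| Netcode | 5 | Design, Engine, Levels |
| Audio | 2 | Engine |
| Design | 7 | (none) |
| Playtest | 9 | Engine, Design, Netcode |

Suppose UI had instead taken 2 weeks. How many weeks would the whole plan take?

The binding path is Levels→Netcode→Playtest = 9+5+9 = 23; finish at 23 weeks.
UI is off the critical path — its longest chain is 15 weeks, giving 8 of slack.
That remains the longest chain; total 23 weeks.

23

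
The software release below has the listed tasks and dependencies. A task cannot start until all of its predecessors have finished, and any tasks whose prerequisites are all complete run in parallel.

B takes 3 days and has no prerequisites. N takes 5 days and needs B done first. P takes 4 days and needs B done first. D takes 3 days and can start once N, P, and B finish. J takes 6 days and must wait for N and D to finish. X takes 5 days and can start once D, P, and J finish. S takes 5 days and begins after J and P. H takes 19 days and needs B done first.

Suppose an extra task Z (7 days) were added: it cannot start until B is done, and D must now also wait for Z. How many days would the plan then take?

24

Originally the plan takes 22 days.
With Z inserted, D now waits for max(N, P, B, Z).
New critical path: B→Z→D→J→X = 3+7+3+6+5 = 24 ⇒ 24 days.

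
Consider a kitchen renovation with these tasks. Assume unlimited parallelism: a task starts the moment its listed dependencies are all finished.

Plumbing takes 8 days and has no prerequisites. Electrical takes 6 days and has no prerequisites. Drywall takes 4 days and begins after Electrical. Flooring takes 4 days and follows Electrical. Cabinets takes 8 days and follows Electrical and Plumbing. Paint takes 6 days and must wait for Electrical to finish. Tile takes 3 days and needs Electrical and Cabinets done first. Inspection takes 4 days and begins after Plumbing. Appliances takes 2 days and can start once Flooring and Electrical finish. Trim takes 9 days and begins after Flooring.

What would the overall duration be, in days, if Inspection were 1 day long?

Actual critical path: Plumbing→Cabinets→Tile = 8+8+3 = 19 ⇒ 19 days.
The longest path through Inspection is only 12 days, so Inspection has float 7.
The critical path is still Plumbing→Cabinets→Tile; finish is now 19 days.

19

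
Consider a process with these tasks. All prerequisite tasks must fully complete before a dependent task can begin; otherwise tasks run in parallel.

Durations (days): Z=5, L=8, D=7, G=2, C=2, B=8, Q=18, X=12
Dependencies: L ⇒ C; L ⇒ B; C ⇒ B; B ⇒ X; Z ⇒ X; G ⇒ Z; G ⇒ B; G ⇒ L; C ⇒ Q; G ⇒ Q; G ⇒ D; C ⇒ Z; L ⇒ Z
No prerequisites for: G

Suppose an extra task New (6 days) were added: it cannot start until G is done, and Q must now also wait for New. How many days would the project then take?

32

Originally the project takes 32 days.
With New inserted, Q now waits for max(G, C, New).
New critical path: G→L→C→B→X = 2+8+2+8+12 = 32 ⇒ 32 days.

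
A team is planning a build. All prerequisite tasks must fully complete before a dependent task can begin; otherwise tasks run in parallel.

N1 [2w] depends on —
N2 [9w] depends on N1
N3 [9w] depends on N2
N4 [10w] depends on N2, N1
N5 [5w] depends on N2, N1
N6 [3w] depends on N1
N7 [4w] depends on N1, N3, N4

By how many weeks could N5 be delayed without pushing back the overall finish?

9

N1→N2→N4→N7 = 2+9+10+4 = 25 sets the makespan at 25 weeks.
N5 finishes as early as 16 and must finish by 25.
So N5 can slip 25 − 16 = 9 weeks.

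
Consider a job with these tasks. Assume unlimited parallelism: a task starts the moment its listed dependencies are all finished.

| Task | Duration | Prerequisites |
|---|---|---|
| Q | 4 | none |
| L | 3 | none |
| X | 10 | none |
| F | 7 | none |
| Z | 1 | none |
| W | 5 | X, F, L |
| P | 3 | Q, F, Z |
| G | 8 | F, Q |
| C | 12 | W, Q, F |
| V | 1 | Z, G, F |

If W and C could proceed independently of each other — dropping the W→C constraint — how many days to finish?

With the dependency in place, X→W→C = 10+5+12 = 27 sets the finish at 27 days.
Without W→C, C's earliest start moves from 15 to 7.
The longest chain is now F→C = 7+12 = 19, so the schedule takes 19 days.

19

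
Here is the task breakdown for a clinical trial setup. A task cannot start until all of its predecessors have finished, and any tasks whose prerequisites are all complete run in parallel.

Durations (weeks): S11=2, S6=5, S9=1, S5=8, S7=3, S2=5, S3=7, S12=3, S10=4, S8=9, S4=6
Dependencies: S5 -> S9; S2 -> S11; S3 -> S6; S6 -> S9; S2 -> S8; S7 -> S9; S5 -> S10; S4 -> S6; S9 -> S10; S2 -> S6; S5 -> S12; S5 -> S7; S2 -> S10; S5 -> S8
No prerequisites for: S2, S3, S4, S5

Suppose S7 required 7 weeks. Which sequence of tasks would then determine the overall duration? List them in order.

S5, S7, S9, S10

As given, the longest chain is S3→S6→S9→S10 = 7+5+1+4 = 17, so the finish is 17 weeks.
S7 is off the critical path — its longest chain is 16 weeks, giving 1 of slack.
The binding chain switches to S5→S7→S9→S10 = 8+7+1+4 = 20; finish 20 weeks.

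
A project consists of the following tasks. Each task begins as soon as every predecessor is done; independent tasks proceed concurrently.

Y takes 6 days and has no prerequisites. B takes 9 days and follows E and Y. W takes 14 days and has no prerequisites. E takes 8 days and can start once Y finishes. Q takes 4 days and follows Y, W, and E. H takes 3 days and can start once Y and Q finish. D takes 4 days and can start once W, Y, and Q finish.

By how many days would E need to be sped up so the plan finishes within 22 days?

Current finish: 23 days; target: 22.
E is on every critical path, so each day cut from E cuts the finish by one (this holds down to a finish of 22).
Need 23 − 22 = 1 day off E → E becomes 7 days, finish becomes 22.

1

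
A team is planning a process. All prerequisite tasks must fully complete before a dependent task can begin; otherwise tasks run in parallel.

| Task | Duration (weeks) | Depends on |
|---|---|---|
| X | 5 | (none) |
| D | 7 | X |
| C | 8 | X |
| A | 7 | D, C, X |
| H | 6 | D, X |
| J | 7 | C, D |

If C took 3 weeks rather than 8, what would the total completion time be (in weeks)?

19

Baseline: X→C→A = 5+8+7 = 20 → 20 weeks.
C is on the critical path; changing it to 3 makes that path 15 weeks.
New critical path: X→D→A = 5+7+7 = 19 ⇒ 19 weeks.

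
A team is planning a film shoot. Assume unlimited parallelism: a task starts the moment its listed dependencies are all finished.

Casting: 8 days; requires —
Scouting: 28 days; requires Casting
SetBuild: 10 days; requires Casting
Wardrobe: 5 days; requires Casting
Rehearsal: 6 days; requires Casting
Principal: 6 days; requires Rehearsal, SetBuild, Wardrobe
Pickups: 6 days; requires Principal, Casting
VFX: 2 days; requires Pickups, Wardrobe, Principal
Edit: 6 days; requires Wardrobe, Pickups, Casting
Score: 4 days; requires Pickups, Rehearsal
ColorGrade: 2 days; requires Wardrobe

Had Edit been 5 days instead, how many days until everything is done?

Baseline: Casting→SetBuild→Principal→Pickups→Edit = 8+10+6+6+6 = 36 → 36 days.
Since Edit is critical, the -1 change carries straight to that chain (now 35 days).
Now Casting→Scouting = 8+28 = 36 is longest, so the finish becomes 36 days.

36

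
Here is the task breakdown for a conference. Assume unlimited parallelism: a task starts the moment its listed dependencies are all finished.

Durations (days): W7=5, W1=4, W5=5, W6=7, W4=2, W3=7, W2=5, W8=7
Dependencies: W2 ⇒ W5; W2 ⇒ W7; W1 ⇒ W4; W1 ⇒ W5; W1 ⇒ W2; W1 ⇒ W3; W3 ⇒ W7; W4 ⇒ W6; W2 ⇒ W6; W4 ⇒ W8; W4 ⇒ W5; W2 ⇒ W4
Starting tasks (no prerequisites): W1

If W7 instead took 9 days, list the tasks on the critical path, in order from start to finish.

W1, W3, W7

Critical path before the change: W1→W2→W4→W6 = 4+5+2+7 = 18 giving 18 days.
W7 is off the critical path — its longest chain is 16 days, giving 2 of slack.
New critical path: W1→W3→W7 = 4+7+9 = 20 ⇒ 20 days.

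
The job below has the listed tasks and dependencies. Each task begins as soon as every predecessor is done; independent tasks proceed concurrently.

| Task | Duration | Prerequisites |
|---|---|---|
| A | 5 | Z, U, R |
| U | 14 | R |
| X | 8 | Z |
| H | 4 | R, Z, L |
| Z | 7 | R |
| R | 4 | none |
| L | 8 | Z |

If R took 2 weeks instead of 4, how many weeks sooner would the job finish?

2

Actual critical path: R→U→A = 4+14+5 = 23 ⇒ 23 weeks.
R is on the critical path; changing it to 2 makes that path 21 weeks.
No other chain overtakes it, so the finish is 21 weeks.
Change in finish: 21 − 23 = -2 weeks.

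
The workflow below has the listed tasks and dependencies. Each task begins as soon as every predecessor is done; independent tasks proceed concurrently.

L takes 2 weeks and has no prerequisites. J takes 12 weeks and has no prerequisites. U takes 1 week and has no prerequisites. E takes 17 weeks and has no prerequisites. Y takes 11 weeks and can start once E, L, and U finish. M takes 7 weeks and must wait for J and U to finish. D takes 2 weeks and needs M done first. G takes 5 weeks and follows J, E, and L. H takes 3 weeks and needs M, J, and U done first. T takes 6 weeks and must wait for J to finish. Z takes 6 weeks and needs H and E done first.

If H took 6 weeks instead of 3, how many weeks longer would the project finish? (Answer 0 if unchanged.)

Critical path before the change: J→M→H→Z = 12+7+3+6 = 28 giving 28 weeks.
H is on the critical path; changing it to 6 makes that path 31 weeks.
That remains the longest chain; total 31 weeks.
Change in finish: 31 − 28 = +3 weeks.

3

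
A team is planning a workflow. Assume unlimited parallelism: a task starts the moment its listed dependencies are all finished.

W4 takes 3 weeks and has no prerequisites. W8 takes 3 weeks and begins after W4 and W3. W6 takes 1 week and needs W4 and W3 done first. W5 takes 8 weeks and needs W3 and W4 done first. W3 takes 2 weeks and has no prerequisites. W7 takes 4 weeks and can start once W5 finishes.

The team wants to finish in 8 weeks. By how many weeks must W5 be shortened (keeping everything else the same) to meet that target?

Current finish: 15 weeks; target: 8.
W5 is on every critical path, so each week cut from W5 cuts the finish by one (this holds down to a finish of 8).
Need 15 − 8 = 7 weeks off W5 → W5 becomes 1 week, finish becomes 8.

7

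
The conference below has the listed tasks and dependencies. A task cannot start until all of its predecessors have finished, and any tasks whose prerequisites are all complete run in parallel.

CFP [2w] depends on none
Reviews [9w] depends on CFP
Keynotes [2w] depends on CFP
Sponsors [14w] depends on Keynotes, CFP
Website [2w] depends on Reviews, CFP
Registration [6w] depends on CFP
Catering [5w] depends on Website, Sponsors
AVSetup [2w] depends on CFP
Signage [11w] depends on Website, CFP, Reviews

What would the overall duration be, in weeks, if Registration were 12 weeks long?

Critical path before the change: CFP→Reviews→Website→Signage = 2+9+2+11 = 24 giving 24 weeks.
Registration has 16 weeks of float (longest path through it is 8).
The critical path is still CFP→Reviews→Website→Signage; finish is now 24 weeks.

24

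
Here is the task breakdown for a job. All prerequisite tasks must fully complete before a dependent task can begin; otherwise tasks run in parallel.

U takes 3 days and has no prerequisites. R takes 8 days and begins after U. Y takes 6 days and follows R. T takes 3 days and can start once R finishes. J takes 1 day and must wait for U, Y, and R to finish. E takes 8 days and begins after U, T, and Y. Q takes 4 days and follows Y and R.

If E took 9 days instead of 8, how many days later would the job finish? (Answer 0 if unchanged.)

1

Baseline: U→R→Y→E = 3+8+6+8 = 25 → 25 days.
E lies on that path, so at 9 days the path becomes 26 days.
The critical path is still U→R→Y→E; finish is now 26 days.
Change in finish: 26 − 25 = +1 days.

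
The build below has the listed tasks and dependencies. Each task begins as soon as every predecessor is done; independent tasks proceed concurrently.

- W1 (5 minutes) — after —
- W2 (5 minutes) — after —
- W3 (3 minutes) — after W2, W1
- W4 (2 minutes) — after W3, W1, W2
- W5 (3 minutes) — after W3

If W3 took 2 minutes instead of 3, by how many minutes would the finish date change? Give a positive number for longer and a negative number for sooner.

Actual critical path: W1→W3→W5 = 5+3+3 = 11 ⇒ 11 minutes.
W3 is on the critical path; changing it to 2 makes that path 10 minutes.
No other chain overtakes it, so the finish is 10 minutes.
Change in finish: 10 − 11 = -1 minutes.

-1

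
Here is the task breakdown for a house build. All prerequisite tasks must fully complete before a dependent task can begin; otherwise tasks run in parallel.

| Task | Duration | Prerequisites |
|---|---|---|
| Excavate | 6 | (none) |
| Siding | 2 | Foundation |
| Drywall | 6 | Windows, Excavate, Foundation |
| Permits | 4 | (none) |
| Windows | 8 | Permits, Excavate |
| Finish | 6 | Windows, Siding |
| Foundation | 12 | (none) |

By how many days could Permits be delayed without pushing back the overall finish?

2

Excavate→Windows→Drywall = 6+8+6 = 20 sets the makespan at 20 days.
The longest chain containing Permits totals 18 days.
Float = 20 − 18 = 2.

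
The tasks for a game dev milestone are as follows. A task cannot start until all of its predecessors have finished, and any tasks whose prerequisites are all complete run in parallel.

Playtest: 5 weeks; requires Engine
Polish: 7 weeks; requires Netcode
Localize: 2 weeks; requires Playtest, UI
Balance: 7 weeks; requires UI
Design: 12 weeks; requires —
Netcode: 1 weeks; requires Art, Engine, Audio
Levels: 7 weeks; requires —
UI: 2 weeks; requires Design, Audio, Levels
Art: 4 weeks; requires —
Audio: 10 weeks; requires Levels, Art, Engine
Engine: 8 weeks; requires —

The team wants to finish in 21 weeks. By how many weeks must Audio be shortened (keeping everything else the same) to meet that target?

6

Current finish: 27 weeks; target: 21.
Audio is on every critical path, so each week cut from Audio cuts the finish by one (this holds down to a finish of 21).
Need 27 − 21 = 6 weeks off Audio → Audio becomes 4 weeks, finish becomes 21.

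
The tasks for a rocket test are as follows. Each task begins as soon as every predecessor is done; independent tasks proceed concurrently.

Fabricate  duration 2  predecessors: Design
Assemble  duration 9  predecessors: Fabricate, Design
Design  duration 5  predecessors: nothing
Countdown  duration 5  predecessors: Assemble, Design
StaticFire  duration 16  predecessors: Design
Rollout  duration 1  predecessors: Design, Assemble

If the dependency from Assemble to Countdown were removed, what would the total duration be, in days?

21

Before: longest chain Design→Fabricate→Assemble→Countdown = 5+2+9+5 = 21, finish 21.
Without Assemble→Countdown, Countdown's earliest start moves from 16 to 5.
New critical path: Design→StaticFire = 5+16 = 21 ⇒ 21 days.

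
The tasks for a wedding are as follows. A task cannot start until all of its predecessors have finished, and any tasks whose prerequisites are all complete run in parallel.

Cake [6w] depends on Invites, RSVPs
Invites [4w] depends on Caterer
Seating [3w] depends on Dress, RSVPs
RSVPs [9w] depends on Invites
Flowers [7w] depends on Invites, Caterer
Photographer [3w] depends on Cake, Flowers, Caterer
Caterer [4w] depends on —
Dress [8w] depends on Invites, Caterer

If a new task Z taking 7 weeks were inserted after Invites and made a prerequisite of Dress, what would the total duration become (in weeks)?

26

Originally the project takes 26 weeks.
With Z inserted, Dress now waits for max(Invites, Caterer, Z).
New critical path: Caterer→Invites→Z→Dress→Seating = 4+4+7+8+3 = 26 ⇒ 26 weeks.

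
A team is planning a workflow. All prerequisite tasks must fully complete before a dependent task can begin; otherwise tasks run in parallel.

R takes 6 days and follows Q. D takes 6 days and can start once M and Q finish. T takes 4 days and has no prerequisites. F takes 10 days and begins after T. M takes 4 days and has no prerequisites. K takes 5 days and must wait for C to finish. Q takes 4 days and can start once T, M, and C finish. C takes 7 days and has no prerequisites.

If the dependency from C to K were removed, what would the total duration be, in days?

17

Before: longest chain C→Q→D = 7+4+6 = 17, finish 17.
Without C→K, K's earliest start moves from 7 to 0.
After: C→Q→D = 7+4+6 = 17 → 17 days.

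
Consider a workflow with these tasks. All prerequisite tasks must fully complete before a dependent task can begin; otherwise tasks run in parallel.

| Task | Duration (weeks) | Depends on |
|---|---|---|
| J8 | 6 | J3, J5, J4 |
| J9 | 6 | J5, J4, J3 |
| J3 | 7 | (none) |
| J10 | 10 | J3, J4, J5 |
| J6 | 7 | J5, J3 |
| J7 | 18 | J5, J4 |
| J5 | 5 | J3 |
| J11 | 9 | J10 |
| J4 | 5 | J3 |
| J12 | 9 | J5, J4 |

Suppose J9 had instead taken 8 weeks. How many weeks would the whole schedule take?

Critical path before the change: J3→J4→J10→J11 = 7+5+10+9 = 31 giving 31 weeks.
J9 has 13 weeks of float (longest path through it is 18).
No other chain overtakes it, so the finish is 31 weeks.

31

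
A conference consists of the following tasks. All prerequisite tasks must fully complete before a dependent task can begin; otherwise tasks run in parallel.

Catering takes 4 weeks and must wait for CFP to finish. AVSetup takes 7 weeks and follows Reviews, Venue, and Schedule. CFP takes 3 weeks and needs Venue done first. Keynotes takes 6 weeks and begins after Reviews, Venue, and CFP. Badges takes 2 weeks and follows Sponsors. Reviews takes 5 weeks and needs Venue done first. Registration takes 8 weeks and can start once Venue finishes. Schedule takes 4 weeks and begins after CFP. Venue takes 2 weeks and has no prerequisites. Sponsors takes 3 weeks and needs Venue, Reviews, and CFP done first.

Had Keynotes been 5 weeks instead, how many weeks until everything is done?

16

Critical path before the change: Venue→CFP→Schedule→AVSetup = 2+3+4+7 = 16 giving 16 weeks.
Keynotes is off the critical path — its longest chain is 13 weeks, giving 3 of slack.
The critical path is still Venue→CFP→Schedule→AVSetup; finish is now 16 weeks.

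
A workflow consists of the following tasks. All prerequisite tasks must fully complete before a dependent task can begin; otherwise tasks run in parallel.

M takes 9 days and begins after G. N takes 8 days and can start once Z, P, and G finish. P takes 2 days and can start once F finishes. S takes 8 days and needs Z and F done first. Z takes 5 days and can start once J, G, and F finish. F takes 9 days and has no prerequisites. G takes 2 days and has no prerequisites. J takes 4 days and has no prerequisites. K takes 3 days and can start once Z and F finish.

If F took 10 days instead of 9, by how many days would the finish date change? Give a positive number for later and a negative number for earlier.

Baseline: F→Z→N = 9+5+8 = 22 → 22 days.
F is on the critical path; changing it to 10 makes that path 23 days.
That remains the longest chain; total 23 days.
Change in finish: 23 − 22 = +1 days.

1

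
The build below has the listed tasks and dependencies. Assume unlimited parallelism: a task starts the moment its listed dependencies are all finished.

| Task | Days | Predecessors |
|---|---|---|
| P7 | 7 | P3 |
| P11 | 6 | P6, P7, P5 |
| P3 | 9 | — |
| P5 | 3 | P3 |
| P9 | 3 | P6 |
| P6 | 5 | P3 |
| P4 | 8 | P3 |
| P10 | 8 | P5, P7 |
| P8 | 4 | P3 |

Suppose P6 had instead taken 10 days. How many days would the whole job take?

Baseline: P3→P7→P10 = 9+7+8 = 24 → 24 days.
P6 is off the critical path — its longest chain is 20 days, giving 4 of slack.
The binding chain switches to P3→P6→P11 = 9+10+6 = 25; finish 25 days.

25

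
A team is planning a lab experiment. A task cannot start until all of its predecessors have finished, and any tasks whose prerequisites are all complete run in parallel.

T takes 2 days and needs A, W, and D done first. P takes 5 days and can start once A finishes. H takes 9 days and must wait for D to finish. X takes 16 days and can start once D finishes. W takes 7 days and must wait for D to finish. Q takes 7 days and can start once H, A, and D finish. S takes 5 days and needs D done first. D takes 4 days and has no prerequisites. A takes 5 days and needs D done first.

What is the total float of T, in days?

7

Critical path: D→H→Q = 4+9+7 = 20, so the finish is 20 days.
T finishes as early as 13 and must finish by 20.
So T can slip 20 − 13 = 7 days.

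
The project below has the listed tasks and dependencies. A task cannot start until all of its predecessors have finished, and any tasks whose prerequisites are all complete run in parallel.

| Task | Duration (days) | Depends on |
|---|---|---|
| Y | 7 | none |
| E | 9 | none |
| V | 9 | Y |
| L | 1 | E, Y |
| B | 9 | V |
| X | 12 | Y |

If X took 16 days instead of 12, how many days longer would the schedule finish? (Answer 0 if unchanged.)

0

Critical path before the change: Y→V→B = 7+9+9 = 25 giving 25 days.
The longest path through X is only 19 days, so X has float 6.
The critical path is still Y→V→B; finish is now 25 days.
Change in finish: 25 − 25 = +0 days.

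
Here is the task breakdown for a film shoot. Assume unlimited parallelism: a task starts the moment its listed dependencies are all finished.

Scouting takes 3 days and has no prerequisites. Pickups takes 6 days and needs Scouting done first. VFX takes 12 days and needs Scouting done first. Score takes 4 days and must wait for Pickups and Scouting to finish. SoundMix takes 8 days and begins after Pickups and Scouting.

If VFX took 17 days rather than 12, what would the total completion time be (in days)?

20

Baseline: Scouting→Pickups→SoundMix = 3+6+8 = 17 → 17 days.
The longest path through VFX is only 15 days, so VFX has float 2.
The binding chain switches to Scouting→VFX = 3+17 = 20; finish 20 days.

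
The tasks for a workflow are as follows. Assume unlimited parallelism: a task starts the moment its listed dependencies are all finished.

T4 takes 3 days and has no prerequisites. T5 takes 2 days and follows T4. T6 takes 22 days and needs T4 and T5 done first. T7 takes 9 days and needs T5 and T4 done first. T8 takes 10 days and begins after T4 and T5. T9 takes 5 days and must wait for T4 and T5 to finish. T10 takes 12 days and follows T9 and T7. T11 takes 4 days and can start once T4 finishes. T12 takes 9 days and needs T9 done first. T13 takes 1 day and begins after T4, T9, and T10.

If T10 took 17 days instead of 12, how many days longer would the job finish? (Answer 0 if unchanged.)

Critical path before the change: T4→T5→T7→T10→T13 = 3+2+9+12+1 = 27 giving 27 days.
T10 lies on that path, so at 17 days the path becomes 32 days.
That remains the longest chain; total 32 days.
Change in finish: 32 − 27 = +5 days.

5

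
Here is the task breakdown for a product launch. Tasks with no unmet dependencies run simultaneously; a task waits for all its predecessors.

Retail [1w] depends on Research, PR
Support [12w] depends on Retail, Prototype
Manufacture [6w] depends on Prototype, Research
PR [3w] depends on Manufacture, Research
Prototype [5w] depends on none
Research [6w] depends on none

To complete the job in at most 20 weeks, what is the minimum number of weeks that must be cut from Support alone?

8

Current finish: 28 weeks; target: 20.
Support is on every critical path, so each week cut from Support cuts the finish by one (this holds down to a finish of 17).
Need 28 − 20 = 8 weeks off Support → Support becomes 4 weeks, finish becomes 20.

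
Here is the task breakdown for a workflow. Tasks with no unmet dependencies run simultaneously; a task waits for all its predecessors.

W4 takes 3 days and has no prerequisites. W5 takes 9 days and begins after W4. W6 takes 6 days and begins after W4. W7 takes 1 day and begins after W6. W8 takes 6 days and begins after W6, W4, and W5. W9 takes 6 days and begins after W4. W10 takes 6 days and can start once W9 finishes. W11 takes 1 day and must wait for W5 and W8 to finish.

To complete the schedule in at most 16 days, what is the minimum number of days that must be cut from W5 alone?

Current finish: 19 days; target: 16.
W5 is on every critical path, so each day cut from W5 cuts the finish by one (this holds down to a finish of 16).
Need 19 − 16 = 3 days off W5 → W5 becomes 6 days, finish becomes 16.

3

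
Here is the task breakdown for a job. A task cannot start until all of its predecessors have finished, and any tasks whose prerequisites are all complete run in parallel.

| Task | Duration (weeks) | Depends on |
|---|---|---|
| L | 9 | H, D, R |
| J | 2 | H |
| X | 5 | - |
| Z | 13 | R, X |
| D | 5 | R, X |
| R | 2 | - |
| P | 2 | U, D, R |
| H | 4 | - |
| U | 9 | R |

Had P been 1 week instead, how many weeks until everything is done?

Critical path before the change: X→D→L = 5+5+9 = 19 giving 19 weeks.
P is off the critical path — its longest chain is 13 weeks, giving 6 of slack.
No other chain overtakes it, so the finish is 19 weeks.

19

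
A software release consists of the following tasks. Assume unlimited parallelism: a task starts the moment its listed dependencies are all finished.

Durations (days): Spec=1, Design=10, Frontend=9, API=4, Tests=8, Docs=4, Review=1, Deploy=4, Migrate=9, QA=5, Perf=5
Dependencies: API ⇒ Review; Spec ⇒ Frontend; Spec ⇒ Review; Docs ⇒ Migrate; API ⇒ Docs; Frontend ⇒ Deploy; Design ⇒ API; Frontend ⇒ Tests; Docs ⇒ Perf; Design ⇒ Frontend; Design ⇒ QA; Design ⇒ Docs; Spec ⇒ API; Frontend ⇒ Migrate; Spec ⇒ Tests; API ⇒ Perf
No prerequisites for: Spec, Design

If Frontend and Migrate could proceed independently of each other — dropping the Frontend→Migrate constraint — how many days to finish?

Before: longest chain Design→Frontend→Migrate = 10+9+9 = 28, finish 28.
Without Frontend→Migrate, Migrate's earliest start moves from 19 to 18.
New critical path: Design→Frontend→Tests = 10+9+8 = 27 ⇒ 27 days.

27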